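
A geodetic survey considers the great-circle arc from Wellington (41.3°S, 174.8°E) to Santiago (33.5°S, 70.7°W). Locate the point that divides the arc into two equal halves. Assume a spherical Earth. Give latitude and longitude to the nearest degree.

From cos δ = sin φ₁ sin φ₂ + cos φ₁ cos φ₂ cos Δλ, the central angle is δ ≈ 1.466 rad (84.0°).
Interpolate at f = 1/2 with slerp weights a = sin((1−f)δ)/sin δ ≈ 0.673, b = sin(fδ)/sin δ ≈ 0.673.
p = a·p₁ + b·p₂ ≈ (-0.318, -0.484, -0.815); φ = arcsin(p_z) ≈ -54.63°, λ = atan2(p_y, p_x) ≈ -123.32°.

≈ 55°S, 123°W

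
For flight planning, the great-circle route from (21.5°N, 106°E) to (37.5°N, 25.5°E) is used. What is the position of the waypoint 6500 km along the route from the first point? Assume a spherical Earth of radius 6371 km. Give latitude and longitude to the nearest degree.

From cos δ = sin φ₁ sin φ₂ + cos φ₁ cos φ₂ cos Δλ, the central angle is δ ≈ 1.219 rad (69.8°). The total great-circle distance is δ·R ≈ 1.219 × 6371 ≈ 7764 km, so the target fraction is f = 6500/7764 ≈ 0.837.
Interpolate at f ≈ 0.837 with slerp weights a = sin((1−f)δ)/sin δ ≈ 0.210, b = sin(fδ)/sin δ ≈ 0.908.
p = a·p₁ + b·p₂ ≈ (0.596, 0.498, 0.630); φ = arcsin(p_z) ≈ 39.03°, λ = atan2(p_y, p_x) ≈ 39.86°.

≈ (39°N, 40°E)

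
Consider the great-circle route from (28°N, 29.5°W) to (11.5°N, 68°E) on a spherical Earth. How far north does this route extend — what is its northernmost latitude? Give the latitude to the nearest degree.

The great circle lies in the plane with unit normal n̂ = (p₁ × p₂)/|p₁ × p₂|.
Here n̂_z ≈ +0.858; the vertex latitude is φ_max = arccos|n̂_z| ≈ 30.9°.
Check via Clairaut: cos φ_max = |cos φ₁| · sin C = cos(28.0°)·sin(76.3°) ≈ 0.858, again giving ≈ 30.9°.

≈ 31°N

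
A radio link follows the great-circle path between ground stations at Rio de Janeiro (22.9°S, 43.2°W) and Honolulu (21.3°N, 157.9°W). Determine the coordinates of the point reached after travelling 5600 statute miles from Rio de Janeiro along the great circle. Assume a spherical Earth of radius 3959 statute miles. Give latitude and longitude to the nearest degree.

≈ 8°N, 120°W

Convert each endpoint to a unit vector on the sphere (x = cos φ cos λ, y = cos φ sin λ, z = sin φ).
The central angle between the endpoints is δ = arccos(p₁·p₂) ≈ 2.094 rad (120.0°). The total great-circle distance is δ·R ≈ 2.094 × 3959 ≈ 8292 mi, so the target fraction is f = 5600/8292 ≈ 0.675.
Interpolate at f ≈ 0.675 with slerp weights a = sin((1−f)δ)/sin δ ≈ 0.726, b = sin(fδ)/sin δ ≈ 1.141.
p = a·p₁ + b·p₂ ≈ (-0.497, -0.858, 0.132); φ = arcsin(p_z) ≈ 7.58°, λ = atan2(p_y, p_x) ≈ -120.10°.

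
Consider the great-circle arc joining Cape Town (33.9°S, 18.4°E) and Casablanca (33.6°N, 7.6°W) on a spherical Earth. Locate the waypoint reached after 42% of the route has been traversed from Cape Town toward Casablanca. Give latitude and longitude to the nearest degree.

≈ (6°S, 7°E)

Write both endpoints as unit vectors p₁, p₂ with components (cos φ cos λ, cos φ sin λ, sin φ).
The central angle between the endpoints is δ = arccos(p₁·p₂) ≈ 1.253 rad (71.8°).
Interpolate at f = 0.42 with slerp weights a = sin((1−f)δ)/sin δ ≈ 0.699, b = sin(fδ)/sin δ ≈ 0.529.
p = a·p₁ + b·p₂ ≈ (0.987, 0.125, -0.097); φ = arcsin(p_z) ≈ -5.59°, λ = atan2(p_y, p_x) ≈ 7.21°.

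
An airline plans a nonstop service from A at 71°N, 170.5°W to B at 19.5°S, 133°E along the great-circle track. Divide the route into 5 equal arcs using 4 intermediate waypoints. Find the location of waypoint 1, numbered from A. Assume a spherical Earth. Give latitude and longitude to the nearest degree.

The haversine formula gives a central angle δ ≈ 1.718 rad (98.4°) between the endpoints.
Interpolate at f = 1/5 with slerp weights a = sin((1−f)δ)/sin δ ≈ 0.991, b = sin(fδ)/sin δ ≈ 0.340.
p = a·p₁ + b·p₂ ≈ (-0.537, 0.181, 0.824); φ = arcsin(p_z) ≈ 55.46°, λ = atan2(p_y, p_x) ≈ 161.34°.

≈ 55°N, 161°E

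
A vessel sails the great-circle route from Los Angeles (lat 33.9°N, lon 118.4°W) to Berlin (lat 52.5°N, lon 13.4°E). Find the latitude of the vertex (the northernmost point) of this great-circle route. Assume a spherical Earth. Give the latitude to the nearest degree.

≈ 68°N

The great circle lies in the plane with unit normal n̂ = (p₁ × p₂)/|p₁ × p₂|.
Here n̂_z ≈ +0.379; the vertex latitude is φ_max = arccos|n̂_z| ≈ 67.7°.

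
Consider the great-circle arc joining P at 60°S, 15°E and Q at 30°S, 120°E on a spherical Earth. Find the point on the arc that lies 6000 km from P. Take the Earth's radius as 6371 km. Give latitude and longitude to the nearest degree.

≈ 44°S, 108°E

The haversine formula gives a central angle δ ≈ 1.244 rad (71.3°) between the endpoints. The total great-circle distance is δ·R ≈ 1.244 × 6371 ≈ 7926 km, so the target fraction is f = 6000/7926 ≈ 0.757.
Interpolate at f ≈ 0.757 with slerp weights a = sin((1−f)δ)/sin δ ≈ 0.314, b = sin(fδ)/sin δ ≈ 0.854.
p = a·p₁ + b·p₂ ≈ (-0.218, 0.681, -0.699); φ = arcsin(p_z) ≈ -44.36°, λ = atan2(p_y, p_x) ≈ 107.74°.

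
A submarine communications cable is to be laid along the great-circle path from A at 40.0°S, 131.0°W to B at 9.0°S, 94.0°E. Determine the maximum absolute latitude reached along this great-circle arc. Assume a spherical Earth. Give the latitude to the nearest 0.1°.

The great circle lies in the plane with unit normal n̂ = (p₁ × p₂)/|p₁ × p₂|.
Here n̂_z ≈ -0.594; the vertex latitude is φ_max = arccos|n̂_z| ≈ 53.6°.

≈ 53.6°S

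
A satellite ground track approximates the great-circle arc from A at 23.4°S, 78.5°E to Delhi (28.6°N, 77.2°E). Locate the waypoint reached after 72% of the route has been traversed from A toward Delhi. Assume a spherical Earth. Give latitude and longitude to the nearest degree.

Convert each endpoint to a unit vector on the sphere (x = cos φ cos λ, y = cos φ sin λ, z = sin φ).
The central angle between the endpoints is δ = arccos(p₁·p₂) ≈ 0.908 rad (52.0°).
Interpolate at f = 0.72 with slerp weights a = sin((1−f)δ)/sin δ ≈ 0.319, b = sin(fδ)/sin δ ≈ 0.772.
p = a·p₁ + b·p₂ ≈ (0.208, 0.947, 0.243); φ = arcsin(p_z) ≈ 14.04°, λ = atan2(p_y, p_x) ≈ 77.59°.

≈ 14°N, 78°E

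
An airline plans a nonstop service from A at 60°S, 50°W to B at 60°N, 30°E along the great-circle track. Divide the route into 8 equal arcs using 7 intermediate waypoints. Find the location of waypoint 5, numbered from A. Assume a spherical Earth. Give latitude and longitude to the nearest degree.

≈ 16°N, 4°W

Convert each endpoint to a unit vector on the sphere (x = cos φ cos λ, y = cos φ sin λ, z = sin φ).
The central angle between the endpoints is δ = arccos(p₁·p₂) ≈ 2.355 rad (135.0°).
Interpolate at f = 5/8 with slerp weights a = sin((1−f)δ)/sin δ ≈ 1.092, b = sin(fδ)/sin δ ≈ 1.406.
p = a·p₁ + b·p₂ ≈ (0.960, -0.067, 0.272); φ = arcsin(p_z) ≈ 15.79°, λ = atan2(p_y, p_x) ≈ -3.98°.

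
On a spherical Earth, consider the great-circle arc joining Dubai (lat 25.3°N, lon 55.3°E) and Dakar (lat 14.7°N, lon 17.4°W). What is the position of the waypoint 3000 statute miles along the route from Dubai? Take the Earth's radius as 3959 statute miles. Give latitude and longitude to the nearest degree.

≈ lat 22°N, lon 8°E

Write both endpoints as unit vectors p₁, p₂ with components (cos φ cos λ, cos φ sin λ, sin φ).
The central angle between the endpoints is δ = arccos(p₁·p₂) ≈ 1.193 rad (68.4°). The total great-circle distance is δ·R ≈ 1.193 × 3959 ≈ 4725 mi, so the target fraction is f = 3000/4725 ≈ 0.635.
Interpolate at f ≈ 0.635 with slerp weights a = sin((1−f)δ)/sin δ ≈ 0.454, b = sin(fδ)/sin δ ≈ 0.739.
p = a·p₁ + b·p₂ ≈ (0.916, 0.124, 0.382); φ = arcsin(p_z) ≈ 22.43°, λ = atan2(p_y, p_x) ≈ 7.68°.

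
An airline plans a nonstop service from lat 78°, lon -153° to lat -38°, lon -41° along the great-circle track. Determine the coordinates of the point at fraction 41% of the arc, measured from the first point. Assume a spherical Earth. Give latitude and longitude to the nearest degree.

≈ lat 38°, lon -60°

Write both endpoints as unit vectors p₁, p₂ with components (cos φ cos λ, cos φ sin λ, sin φ).
The central angle between the endpoints is δ = arccos(p₁·p₂) ≈ 2.296 rad (131.6°).
Interpolate at f = 0.41 with slerp weights a = sin((1−f)δ)/sin δ ≈ 1.306, b = sin(fδ)/sin δ ≈ 1.081.
p = a·p₁ + b·p₂ ≈ (0.401, -0.682, 0.612); φ = arcsin(p_z) ≈ 37.72°, λ = atan2(p_y, p_x) ≈ -59.55°.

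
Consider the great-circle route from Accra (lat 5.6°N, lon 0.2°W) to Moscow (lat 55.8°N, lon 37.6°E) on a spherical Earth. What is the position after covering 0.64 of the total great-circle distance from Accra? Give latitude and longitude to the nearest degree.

≈ lat 39°N, lon 18°E

Convert each endpoint to a unit vector on the sphere (x = cos φ cos λ, y = cos φ sin λ, z = sin φ).
The central angle between the endpoints is δ = arccos(p₁·p₂) ≈ 1.021 rad (58.5°).
Interpolate at f = 0.64 with slerp weights a = sin((1−f)δ)/sin δ ≈ 0.421, b = sin(fδ)/sin δ ≈ 0.713.
p = a·p₁ + b·p₂ ≈ (0.737, 0.243, 0.631); φ = arcsin(p_z) ≈ 39.11°, λ = atan2(p_y, p_x) ≈ 18.25°.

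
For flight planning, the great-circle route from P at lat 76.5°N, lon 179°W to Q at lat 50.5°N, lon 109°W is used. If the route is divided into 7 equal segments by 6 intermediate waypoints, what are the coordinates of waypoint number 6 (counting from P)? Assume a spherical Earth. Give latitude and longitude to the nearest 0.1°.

≈ lat 55.3°N, lon 112.4°W

Write both endpoints as unit vectors p₁, p₂ with components (cos φ cos λ, cos φ sin λ, sin φ).
The central angle between the endpoints is δ = arccos(p₁·p₂) ≈ 0.642 rad (36.8°).
Interpolate at f = 6/7 with slerp weights a = sin((1−f)δ)/sin δ ≈ 0.153, b = sin(fδ)/sin δ ≈ 0.873.
p = a·p₁ + b·p₂ ≈ (-0.217, -0.526, 0.823); φ = arcsin(p_z) ≈ 55.34°, λ = atan2(p_y, p_x) ≈ -112.38°.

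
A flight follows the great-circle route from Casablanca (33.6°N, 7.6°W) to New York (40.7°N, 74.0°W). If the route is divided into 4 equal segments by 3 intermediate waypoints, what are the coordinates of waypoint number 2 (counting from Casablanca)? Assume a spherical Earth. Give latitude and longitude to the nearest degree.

Write both endpoints as unit vectors p₁, p₂ with components (cos φ cos λ, cos φ sin λ, sin φ).
The central angle between the endpoints is δ = arccos(p₁·p₂) ≈ 0.910 rad (52.1°).
Interpolate at f = 2/4 with slerp weights a = sin((1−f)δ)/sin δ ≈ 0.557, b = sin(fδ)/sin δ ≈ 0.557.
p = a·p₁ + b·p₂ ≈ (0.576, -0.467, 0.671); φ = arcsin(p_z) ≈ 42.15°, λ = atan2(p_y, p_x) ≈ -39.04°.

≈ 42°N, 39°W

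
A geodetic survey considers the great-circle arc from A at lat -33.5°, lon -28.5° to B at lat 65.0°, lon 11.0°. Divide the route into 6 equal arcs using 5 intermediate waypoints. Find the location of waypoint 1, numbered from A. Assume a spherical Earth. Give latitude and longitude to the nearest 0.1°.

≈ lat -16.9°, lon -23.6°

Write both endpoints as unit vectors p₁, p₂ with components (cos φ cos λ, cos φ sin λ, sin φ).
The central angle between the endpoints is δ = arccos(p₁·p₂) ≈ 1.801 rad (103.2°).
Interpolate at f = 1/6 with slerp weights a = sin((1−f)δ)/sin δ ≈ 1.025, b = sin(fδ)/sin δ ≈ 0.304.
p = a·p₁ + b·p₂ ≈ (0.877, -0.383, -0.290); φ = arcsin(p_z) ≈ -16.87°, λ = atan2(p_y, p_x) ≈ -23.61°.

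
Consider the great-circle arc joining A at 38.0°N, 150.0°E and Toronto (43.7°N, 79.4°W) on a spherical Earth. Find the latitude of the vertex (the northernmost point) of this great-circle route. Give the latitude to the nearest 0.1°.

≈ 64.3°N

The great circle lies in the plane with unit normal n̂ = (p₁ × p₂)/|p₁ × p₂|.
Here n̂_z ≈ +0.433; the vertex latitude is φ_max = arccos|n̂_z| ≈ 64.3°.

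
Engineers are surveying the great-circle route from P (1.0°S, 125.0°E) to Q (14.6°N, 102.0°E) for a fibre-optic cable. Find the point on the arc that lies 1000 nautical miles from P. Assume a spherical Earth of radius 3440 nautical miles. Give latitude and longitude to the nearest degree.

≈ (9°N, 111°E)

From cos δ = sin φ₁ sin φ₂ + cos φ₁ cos φ₂ cos Δλ, the central angle is δ ≈ 0.482 rad (27.6°). The total great-circle distance is δ·R ≈ 0.482 × 3440 ≈ 1657 nmi, so the target fraction is f = 1000/1657 ≈ 0.604.
Interpolate at f ≈ 0.604 with slerp weights a = sin((1−f)δ)/sin δ ≈ 0.410, b = sin(fδ)/sin δ ≈ 0.619.
p = a·p₁ + b·p₂ ≈ (-0.359, 0.921, 0.149); φ = arcsin(p_z) ≈ 8.56°, λ = atan2(p_y, p_x) ≈ 111.31°.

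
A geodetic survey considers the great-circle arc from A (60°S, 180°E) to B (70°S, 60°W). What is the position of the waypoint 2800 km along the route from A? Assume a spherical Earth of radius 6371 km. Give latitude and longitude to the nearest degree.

≈ (77°S, 123°W)

Write both endpoints as unit vectors p₁, p₂ with components (cos φ cos λ, cos φ sin λ, sin φ).
The central angle between the endpoints is δ = arccos(p₁·p₂) ≈ 0.755 rad (43.3°). The total great-circle distance is δ·R ≈ 0.755 × 6371 ≈ 4810 km, so the target fraction is f = 2800/4810 ≈ 0.582.
Interpolate at f ≈ 0.582 with slerp weights a = sin((1−f)δ)/sin δ ≈ 0.453, b = sin(fδ)/sin δ ≈ 0.621.
p = a·p₁ + b·p₂ ≈ (-0.120, -0.184, -0.976); φ = arcsin(p_z) ≈ -77.31°, λ = atan2(p_y, p_x) ≈ -123.17°.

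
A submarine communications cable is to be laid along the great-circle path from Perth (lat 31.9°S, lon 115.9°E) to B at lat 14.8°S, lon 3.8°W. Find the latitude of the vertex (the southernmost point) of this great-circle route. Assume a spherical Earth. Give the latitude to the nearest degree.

≈ 42°S

The great circle lies in the plane with unit normal n̂ = (p₁ × p₂)/|p₁ × p₂|.
Here n̂_z ≈ -0.741; the vertex latitude is φ_max = arccos|n̂_z| ≈ 42.2°.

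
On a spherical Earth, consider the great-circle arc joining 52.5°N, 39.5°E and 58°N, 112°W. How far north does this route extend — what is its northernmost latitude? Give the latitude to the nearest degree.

≈ 80°N

The great circle lies in the plane with unit normal n̂ = (p₁ × p₂)/|p₁ × p₂|.
Here n̂_z ≈ -0.167; the vertex latitude is φ_max = arccos|n̂_z| ≈ 80.4°.
Check via Clairaut: cos φ_max = |cos φ₁| · sin C = cos(52.5°)·sin(15.9°) ≈ 0.167, again giving ≈ 80.4°.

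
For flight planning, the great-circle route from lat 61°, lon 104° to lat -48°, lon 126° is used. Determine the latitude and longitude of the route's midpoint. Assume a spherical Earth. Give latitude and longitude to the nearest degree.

From cos δ = sin φ₁ sin φ₂ + cos φ₁ cos φ₂ cos Δλ, the central angle is δ ≈ 1.928 rad (110.4°).
Interpolate at f = 1/2 with slerp weights a = sin((1−f)δ)/sin δ ≈ 0.877, b = sin(fδ)/sin δ ≈ 0.877.
p = a·p₁ + b·p₂ ≈ (-0.448, 0.887, 0.115); φ = arcsin(p_z) ≈ 6.62°, λ = atan2(p_y, p_x) ≈ 116.78°.

≈ lat 7°, lon 117°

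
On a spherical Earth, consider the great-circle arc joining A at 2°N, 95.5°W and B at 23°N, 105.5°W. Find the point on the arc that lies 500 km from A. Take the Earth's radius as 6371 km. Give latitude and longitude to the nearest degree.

≈ 6°N, 97°W

From cos δ = sin φ₁ sin φ₂ + cos φ₁ cos φ₂ cos Δλ, the central angle is δ ≈ 0.404 rad (23.1°). The total great-circle distance is δ·R ≈ 0.404 × 6371 ≈ 2572 km, so the target fraction is f = 500/2572 ≈ 0.194.
Interpolate at f ≈ 0.194 with slerp weights a = sin((1−f)δ)/sin δ ≈ 0.813, b = sin(fδ)/sin δ ≈ 0.200.
p = a·p₁ + b·p₂ ≈ (-0.127, -0.986, 0.106); φ = arcsin(p_z) ≈ 6.11°, λ = atan2(p_y, p_x) ≈ -97.34°.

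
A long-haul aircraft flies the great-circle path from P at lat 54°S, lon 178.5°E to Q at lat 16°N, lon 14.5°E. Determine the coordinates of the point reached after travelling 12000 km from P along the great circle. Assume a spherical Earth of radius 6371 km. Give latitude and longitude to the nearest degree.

≈ lat 15°S, lon 22°E

Convert each endpoint to a unit vector on the sphere (x = cos φ cos λ, y = cos φ sin λ, z = sin φ).
The central angle between the endpoints is δ = arccos(p₁·p₂) ≈ 2.444 rad (140.0°). The total great-circle distance is δ·R ≈ 2.444 × 6371 ≈ 15568 km, so the target fraction is f = 12000/15568 ≈ 0.771.
Interpolate at f ≈ 0.771 with slerp weights a = sin((1−f)δ)/sin δ ≈ 0.827, b = sin(fδ)/sin δ ≈ 1.480.
p = a·p₁ + b·p₂ ≈ (0.892, 0.369, -0.261); φ = arcsin(p_z) ≈ -15.11°, λ = atan2(p_y, p_x) ≈ 22.47°.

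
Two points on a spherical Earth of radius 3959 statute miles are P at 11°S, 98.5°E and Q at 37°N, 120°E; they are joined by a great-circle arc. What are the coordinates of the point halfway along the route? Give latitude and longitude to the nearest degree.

≈ 13°N, 108°E

Write both endpoints as unit vectors p₁, p₂ with components (cos φ cos λ, cos φ sin λ, sin φ).
The central angle between the endpoints is δ = arccos(p₁·p₂) ≈ 0.909 rad (52.1°).
Interpolate at f = 1/2 with slerp weights a = sin((1−f)δ)/sin δ ≈ 0.556, b = sin(fδ)/sin δ ≈ 0.556.
p = a·p₁ + b·p₂ ≈ (-0.303, 0.925, 0.229); φ = arcsin(p_z) ≈ 13.22°, λ = atan2(p_y, p_x) ≈ 108.13°.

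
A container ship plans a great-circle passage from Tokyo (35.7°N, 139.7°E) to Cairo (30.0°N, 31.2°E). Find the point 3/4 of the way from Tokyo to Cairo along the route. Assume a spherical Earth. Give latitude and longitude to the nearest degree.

Write both endpoints as unit vectors p₁, p₂ with components (cos φ cos λ, cos φ sin λ, sin φ).
The central angle between the endpoints is δ = arccos(p₁·p₂) ≈ 1.502 rad (86.1°).
Interpolate at f = 3/4 with slerp weights a = sin((1−f)δ)/sin δ ≈ 0.368, b = sin(fδ)/sin δ ≈ 0.905.
p = a·p₁ + b·p₂ ≈ (0.443, 0.599, 0.667); φ = arcsin(p_z) ≈ 41.84°, λ = atan2(p_y, p_x) ≈ 53.54°.

≈ 42°N, 54°E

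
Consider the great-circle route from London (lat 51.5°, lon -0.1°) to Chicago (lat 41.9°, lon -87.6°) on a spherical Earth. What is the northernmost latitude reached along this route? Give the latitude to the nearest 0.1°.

The great circle lies in the plane with unit normal n̂ = (p₁ × p₂)/|p₁ × p₂|.
Here n̂_z ≈ -0.551; the vertex latitude is φ_max = arccos|n̂_z| ≈ 56.6°.
Check via Clairaut: cos φ_max = |cos φ₁| · sin C = cos(51.5°)·sin(62.3°) ≈ 0.551, again giving ≈ 56.6°.

≈ 56.6°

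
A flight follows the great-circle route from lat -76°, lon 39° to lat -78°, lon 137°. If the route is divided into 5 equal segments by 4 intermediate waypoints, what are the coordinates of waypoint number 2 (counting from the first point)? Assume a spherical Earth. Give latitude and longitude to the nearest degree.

Convert each endpoint to a unit vector on the sphere (x = cos φ cos λ, y = cos φ sin λ, z = sin φ).
The central angle between the endpoints is δ = arccos(p₁·p₂) ≈ 0.342 rad (19.6°).
Interpolate at f = 2/5 with slerp weights a = sin((1−f)δ)/sin δ ≈ 0.608, b = sin(fδ)/sin δ ≈ 0.407.
p = a·p₁ + b·p₂ ≈ (0.052, 0.150, -0.987); φ = arcsin(p_z) ≈ -80.85°, λ = atan2(p_y, p_x) ≈ 70.76°.

≈ lat -81°, lon 71°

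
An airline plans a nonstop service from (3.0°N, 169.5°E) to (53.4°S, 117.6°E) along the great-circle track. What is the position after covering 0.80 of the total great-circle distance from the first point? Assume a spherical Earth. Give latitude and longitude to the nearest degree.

The haversine formula gives a central angle δ ≈ 1.239 rad (71.0°) between the endpoints.
Interpolate at f = 0.80 with slerp weights a = sin((1−f)δ)/sin δ ≈ 0.259, b = sin(fδ)/sin δ ≈ 0.885.
p = a·p₁ + b·p₂ ≈ (-0.499, 0.515, -0.697); φ = arcsin(p_z) ≈ -44.18°, λ = atan2(p_y, p_x) ≈ 134.12°.

≈ (44°S, 134°E)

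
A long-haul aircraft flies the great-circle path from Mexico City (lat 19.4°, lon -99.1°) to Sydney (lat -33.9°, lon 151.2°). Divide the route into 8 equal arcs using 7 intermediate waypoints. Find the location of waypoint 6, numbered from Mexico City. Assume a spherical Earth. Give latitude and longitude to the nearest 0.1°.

From cos δ = sin φ₁ sin φ₂ + cos φ₁ cos φ₂ cos Δλ, the central angle is δ ≈ 2.037 rad (116.7°).
Interpolate at f = 6/8 with slerp weights a = sin((1−f)δ)/sin δ ≈ 0.546, b = sin(fδ)/sin δ ≈ 1.118.
p = a·p₁ + b·p₂ ≈ (-0.895, -0.061, -0.442); φ = arcsin(p_z) ≈ -26.26°, λ = atan2(p_y, p_x) ≈ -176.10°.

≈ lat -26.3°, lon -176.1°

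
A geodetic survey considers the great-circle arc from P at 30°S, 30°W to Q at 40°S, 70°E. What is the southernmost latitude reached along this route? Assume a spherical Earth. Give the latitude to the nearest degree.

≈ 48°S

The great circle lies in the plane with unit normal n̂ = (p₁ × p₂)/|p₁ × p₂|.
Here n̂_z ≈ +0.668; the vertex latitude is φ_max = arccos|n̂_z| ≈ 48.1°.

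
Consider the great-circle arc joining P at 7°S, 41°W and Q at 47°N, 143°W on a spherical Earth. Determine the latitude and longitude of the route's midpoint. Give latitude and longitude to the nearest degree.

Write both endpoints as unit vectors p₁, p₂ with components (cos φ cos λ, cos φ sin λ, sin φ).
The central angle between the endpoints is δ = arccos(p₁·p₂) ≈ 1.803 rad (103.3°).
Interpolate at f = 1/2 with slerp weights a = sin((1−f)δ)/sin δ ≈ 0.806, b = sin(fδ)/sin δ ≈ 0.806.
p = a·p₁ + b·p₂ ≈ (0.165, -0.855, 0.491); φ = arcsin(p_z) ≈ 29.41°, λ = atan2(p_y, p_x) ≈ -79.10°.

≈ 29°N, 79°W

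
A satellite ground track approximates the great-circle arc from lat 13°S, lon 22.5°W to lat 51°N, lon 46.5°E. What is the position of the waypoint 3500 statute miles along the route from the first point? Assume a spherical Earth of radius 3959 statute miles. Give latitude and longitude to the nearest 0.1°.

≈ lat 27.8°N, lon 8.4°E

The haversine formula gives a central angle δ ≈ 1.526 rad (87.4°) between the endpoints. The total great-circle distance is δ·R ≈ 1.526 × 3959 ≈ 6041 mi, so the target fraction is f = 3500/6041 ≈ 0.579.
Interpolate at f ≈ 0.579 with slerp weights a = sin((1−f)δ)/sin δ ≈ 0.599, b = sin(fδ)/sin δ ≈ 0.774.
p = a·p₁ + b·p₂ ≈ (0.875, 0.130, 0.467); φ = arcsin(p_z) ≈ 27.83°, λ = atan2(p_y, p_x) ≈ 8.45°.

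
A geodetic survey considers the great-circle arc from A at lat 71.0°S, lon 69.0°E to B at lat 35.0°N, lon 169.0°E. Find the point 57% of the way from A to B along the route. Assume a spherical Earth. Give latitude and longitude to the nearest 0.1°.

Convert each endpoint to a unit vector on the sphere (x = cos φ cos λ, y = cos φ sin λ, z = sin φ).
The central angle between the endpoints is δ = arccos(p₁·p₂) ≈ 2.200 rad (126.1°).
Interpolate at f = 0.57 with slerp weights a = sin((1−f)δ)/sin δ ≈ 1.003, b = sin(fδ)/sin δ ≈ 1.175.
p = a·p₁ + b·p₂ ≈ (-0.828, 0.489, -0.274); φ = arcsin(p_z) ≈ -15.93°, λ = atan2(p_y, p_x) ≈ 149.45°.

≈ lat 15.9°S, lon 149.5°E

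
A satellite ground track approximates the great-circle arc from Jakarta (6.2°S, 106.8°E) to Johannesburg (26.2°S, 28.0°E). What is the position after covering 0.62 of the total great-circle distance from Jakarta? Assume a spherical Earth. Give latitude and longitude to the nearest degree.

≈ (23°S, 60°E)

Convert each endpoint to a unit vector on the sphere (x = cos φ cos λ, y = cos φ sin λ, z = sin φ).
The central angle between the endpoints is δ = arccos(p₁·p₂) ≈ 1.348 rad (77.2°).
Interpolate at f = 0.62 with slerp weights a = sin((1−f)δ)/sin δ ≈ 0.503, b = sin(fδ)/sin δ ≈ 0.761.
p = a·p₁ + b·p₂ ≈ (0.458, 0.799, -0.390); φ = arcsin(p_z) ≈ -22.96°, λ = atan2(p_y, p_x) ≈ 60.16°.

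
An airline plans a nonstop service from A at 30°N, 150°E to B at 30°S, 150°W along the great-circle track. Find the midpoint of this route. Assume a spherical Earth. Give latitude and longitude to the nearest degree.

≈ 0°N, 180°E

The haversine formula gives a central angle δ ≈ 1.445 rad (82.8°) between the endpoints.
Interpolate at f = 1/2 with slerp weights a = sin((1−f)δ)/sin δ ≈ 0.667, b = sin(fδ)/sin δ ≈ 0.667.
p = a·p₁ + b·p₂ ≈ (-1.000, 0.000, 0.000); φ = arcsin(p_z) ≈ 0.00°, λ = atan2(p_y, p_x) ≈ 180.00°.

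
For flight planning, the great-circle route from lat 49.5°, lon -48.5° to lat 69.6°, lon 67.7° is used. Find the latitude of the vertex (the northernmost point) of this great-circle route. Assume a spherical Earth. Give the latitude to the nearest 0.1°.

≈ 75.1°

The great circle lies in the plane with unit normal n̂ = (p₁ × p₂)/|p₁ × p₂|.
Here n̂_z ≈ +0.257; the vertex latitude is φ_max = arccos|n̂_z| ≈ 75.1°.
Check via Clairaut: cos φ_max = |cos φ₁| · sin C = cos(49.5°)·sin(23.3°) ≈ 0.257, again giving ≈ 75.1°.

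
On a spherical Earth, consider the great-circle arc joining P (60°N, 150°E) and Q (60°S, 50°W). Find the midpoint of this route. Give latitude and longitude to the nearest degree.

≈ (0°N, 130°W)

Write both endpoints as unit vectors p₁, p₂ with components (cos φ cos λ, cos φ sin λ, sin φ).
The central angle between the endpoints is δ = arccos(p₁·p₂) ≈ 2.968 rad (170.0°).
Interpolate at f = 1/2 with slerp weights a = sin((1−f)δ)/sin δ ≈ 5.759, b = sin(fδ)/sin δ ≈ 5.759.
p = a·p₁ + b·p₂ ≈ (-0.643, -0.766, 0.000); φ = arcsin(p_z) ≈ 0.00°, λ = atan2(p_y, p_x) ≈ -130.00°.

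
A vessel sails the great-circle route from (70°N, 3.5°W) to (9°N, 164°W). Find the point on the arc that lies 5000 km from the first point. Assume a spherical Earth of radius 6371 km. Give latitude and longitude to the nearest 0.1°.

≈ (63.2°N, 151.9°W)

From cos δ = sin φ₁ sin φ₂ + cos φ₁ cos φ₂ cos Δλ, the central angle is δ ≈ 1.743 rad (99.9°). The total great-circle distance is δ·R ≈ 1.743 × 6371 ≈ 11105 km, so the target fraction is f = 5000/11105 ≈ 0.450.
Interpolate at f ≈ 0.450 with slerp weights a = sin((1−f)δ)/sin δ ≈ 0.830, b = sin(fδ)/sin δ ≈ 0.717.
p = a·p₁ + b·p₂ ≈ (-0.398, -0.213, 0.893); φ = arcsin(p_z) ≈ 63.20°, λ = atan2(p_y, p_x) ≈ -151.86°.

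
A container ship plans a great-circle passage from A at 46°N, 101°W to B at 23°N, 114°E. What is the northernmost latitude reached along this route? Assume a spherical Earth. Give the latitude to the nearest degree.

The great circle lies in the plane with unit normal n̂ = (p₁ × p₂)/|p₁ × p₂|.
Here n̂_z ≈ -0.378; the vertex latitude is φ_max = arccos|n̂_z| ≈ 67.8°.
Check via Clairaut: cos φ_max = |cos φ₁| · sin C = cos(46.0°)·sin(33.0°) ≈ 0.378, again giving ≈ 67.8°.

≈ 68°N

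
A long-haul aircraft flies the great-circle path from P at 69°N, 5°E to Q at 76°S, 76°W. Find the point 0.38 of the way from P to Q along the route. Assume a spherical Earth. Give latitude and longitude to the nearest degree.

From cos δ = sin φ₁ sin φ₂ + cos φ₁ cos φ₂ cos Δλ, the central angle is δ ≈ 2.673 rad (153.2°).
Interpolate at f = 0.38 with slerp weights a = sin((1−f)δ)/sin δ ≈ 2.207, b = sin(fδ)/sin δ ≈ 1.883.
p = a·p₁ + b·p₂ ≈ (0.898, -0.373, 0.234); φ = arcsin(p_z) ≈ 13.50°, λ = atan2(p_y, p_x) ≈ -22.56°.

≈ 14°N, 23°W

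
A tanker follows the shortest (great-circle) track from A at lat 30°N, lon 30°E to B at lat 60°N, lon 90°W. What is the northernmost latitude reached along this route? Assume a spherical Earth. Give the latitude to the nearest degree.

The great circle lies in the plane with unit normal n̂ = (p₁ × p₂)/|p₁ × p₂|.
Here n̂_z ≈ -0.384; the vertex latitude is φ_max = arccos|n̂_z| ≈ 67.4°.
Check via Clairaut: cos φ_max = |cos φ₁| · sin C = cos(30.0°)·sin(26.3°) ≈ 0.384, again giving ≈ 67.4°.

≈ 67°N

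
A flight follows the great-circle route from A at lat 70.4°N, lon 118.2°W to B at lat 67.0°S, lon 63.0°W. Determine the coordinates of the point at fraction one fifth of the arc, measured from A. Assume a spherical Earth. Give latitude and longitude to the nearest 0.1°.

≈ lat 43.8°N, lon 97.9°W

Write both endpoints as unit vectors p₁, p₂ with components (cos φ cos λ, cos φ sin λ, sin φ).
The central angle between the endpoints is δ = arccos(p₁·p₂) ≈ 2.485 rad (142.4°).
Interpolate at f = 1/5 with slerp weights a = sin((1−f)δ)/sin δ ≈ 1.498, b = sin(fδ)/sin δ ≈ 0.782.
p = a·p₁ + b·p₂ ≈ (-0.099, -0.715, 0.692); φ = arcsin(p_z) ≈ 43.79°, λ = atan2(p_y, p_x) ≈ -97.87°.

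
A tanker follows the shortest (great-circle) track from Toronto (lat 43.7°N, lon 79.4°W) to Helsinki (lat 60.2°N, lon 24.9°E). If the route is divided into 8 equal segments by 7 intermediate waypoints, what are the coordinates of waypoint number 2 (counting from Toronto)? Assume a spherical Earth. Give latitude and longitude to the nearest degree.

Write both endpoints as unit vectors p₁, p₂ with components (cos φ cos λ, cos φ sin λ, sin φ).
The central angle between the endpoints is δ = arccos(p₁·p₂) ≈ 1.035 rad (59.3°).
Interpolate at f = 2/8 with slerp weights a = sin((1−f)δ)/sin δ ≈ 0.815, b = sin(fδ)/sin δ ≈ 0.298.
p = a·p₁ + b·p₂ ≈ (0.242, -0.517, 0.821); φ = arcsin(p_z) ≈ 55.19°, λ = atan2(p_y, p_x) ≈ -64.86°.

≈ lat 55°N, lon 65°W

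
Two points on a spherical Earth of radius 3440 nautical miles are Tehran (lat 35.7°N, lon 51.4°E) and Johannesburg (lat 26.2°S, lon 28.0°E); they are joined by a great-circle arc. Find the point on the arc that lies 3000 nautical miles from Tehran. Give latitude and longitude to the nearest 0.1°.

≈ lat 11.4°S, lon 33.6°E

Write both endpoints as unit vectors p₁, p₂ with components (cos φ cos λ, cos φ sin λ, sin φ).
The central angle between the endpoints is δ = arccos(p₁·p₂) ≈ 1.147 rad (65.7°). The total great-circle distance is δ·R ≈ 1.147 × 3440 ≈ 3946 nmi, so the target fraction is f = 3000/3946 ≈ 0.760.
Interpolate at f ≈ 0.760 with slerp weights a = sin((1−f)δ)/sin δ ≈ 0.298, b = sin(fδ)/sin δ ≈ 0.840.
p = a·p₁ + b·p₂ ≈ (0.816, 0.543, -0.197); φ = arcsin(p_z) ≈ -11.36°, λ = atan2(p_y, p_x) ≈ 33.62°.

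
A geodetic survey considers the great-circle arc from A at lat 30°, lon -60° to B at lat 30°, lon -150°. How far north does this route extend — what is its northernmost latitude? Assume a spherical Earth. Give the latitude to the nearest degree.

≈ 39°

The great circle lies in the plane with unit normal n̂ = (p₁ × p₂)/|p₁ × p₂|.
Here n̂_z ≈ -0.775; the vertex latitude is φ_max = arccos|n̂_z| ≈ 39.2°.
Check via Clairaut: cos φ_max = |cos φ₁| · sin C = cos(30.0°)·sin(63.4°) ≈ 0.775, again giving ≈ 39.2°.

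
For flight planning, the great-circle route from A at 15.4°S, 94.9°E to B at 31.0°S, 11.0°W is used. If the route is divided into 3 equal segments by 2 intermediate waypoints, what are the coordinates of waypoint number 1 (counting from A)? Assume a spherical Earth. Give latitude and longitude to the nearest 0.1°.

From cos δ = sin φ₁ sin φ₂ + cos φ₁ cos φ₂ cos Δλ, the central angle is δ ≈ 1.661 rad (95.1°).
Interpolate at f = 1/3 with slerp weights a = sin((1−f)δ)/sin δ ≈ 0.898, b = sin(fδ)/sin δ ≈ 0.528.
p = a·p₁ + b·p₂ ≈ (0.370, 0.776, -0.510); φ = arcsin(p_z) ≈ -30.68°, λ = atan2(p_y, p_x) ≈ 64.51°.

≈ 30.7°S, 64.5°E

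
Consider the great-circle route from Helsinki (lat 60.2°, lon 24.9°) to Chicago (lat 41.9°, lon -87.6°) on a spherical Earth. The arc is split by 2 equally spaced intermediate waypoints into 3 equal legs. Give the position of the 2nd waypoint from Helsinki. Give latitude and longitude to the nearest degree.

Convert each endpoint to a unit vector on the sphere (x = cos φ cos λ, y = cos φ sin λ, z = sin φ).
The central angle between the endpoints is δ = arccos(p₁·p₂) ≈ 1.117 rad (64.0°).
Interpolate at f = 2/3 with slerp weights a = sin((1−f)δ)/sin δ ≈ 0.405, b = sin(fδ)/sin δ ≈ 0.754.
p = a·p₁ + b·p₂ ≈ (0.206, -0.476, 0.855); φ = arcsin(p_z) ≈ 58.75°, λ = atan2(p_y, p_x) ≈ -66.60°.

≈ lat 59°, lon -67°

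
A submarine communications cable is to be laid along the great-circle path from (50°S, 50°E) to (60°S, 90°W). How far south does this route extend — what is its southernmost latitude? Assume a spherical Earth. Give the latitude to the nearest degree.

The great circle lies in the plane with unit normal n̂ = (p₁ × p₂)/|p₁ × p₂|.
Here n̂_z ≈ -0.227; the vertex latitude is φ_max = arccos|n̂_z| ≈ 76.9°.
Check via Clairaut: cos φ_max = |cos φ₁| · sin C = cos(50.0°)·sin(159.3°) ≈ 0.227, again giving ≈ 76.9°.

≈ 77°S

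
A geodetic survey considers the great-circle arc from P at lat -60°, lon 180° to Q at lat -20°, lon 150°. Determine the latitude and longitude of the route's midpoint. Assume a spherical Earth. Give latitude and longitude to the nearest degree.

The haversine formula gives a central angle δ ≈ 0.791 rad (45.3°) between the endpoints.
Interpolate at f = 1/2 with slerp weights a = sin((1−f)δ)/sin δ ≈ 0.542, b = sin(fδ)/sin δ ≈ 0.542.
p = a·p₁ + b·p₂ ≈ (-0.712, 0.255, -0.655); φ = arcsin(p_z) ≈ -40.89°, λ = atan2(p_y, p_x) ≈ 160.32°.

≈ lat -41°, lon 160°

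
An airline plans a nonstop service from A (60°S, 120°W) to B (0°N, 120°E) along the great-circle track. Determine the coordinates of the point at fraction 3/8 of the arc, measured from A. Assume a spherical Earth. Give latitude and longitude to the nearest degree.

The haversine formula gives a central angle δ ≈ 1.823 rad (104.5°) between the endpoints.
Interpolate at f = 3/8 with slerp weights a = sin((1−f)δ)/sin δ ≈ 0.938, b = sin(fδ)/sin δ ≈ 0.652.
p = a·p₁ + b·p₂ ≈ (-0.561, 0.159, -0.813); φ = arcsin(p_z) ≈ -54.35°, λ = atan2(p_y, p_x) ≈ 164.19°.

≈ (54°S, 164°E)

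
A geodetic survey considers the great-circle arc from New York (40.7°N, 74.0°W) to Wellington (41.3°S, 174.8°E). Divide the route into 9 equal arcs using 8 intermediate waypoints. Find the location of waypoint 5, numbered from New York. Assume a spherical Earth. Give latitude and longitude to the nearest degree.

≈ (6°S, 134°W)

The haversine formula gives a central angle δ ≈ 2.261 rad (129.5°) between the endpoints.
Interpolate at f = 5/9 with slerp weights a = sin((1−f)δ)/sin δ ≈ 1.094, b = sin(fδ)/sin δ ≈ 1.233.
p = a·p₁ + b·p₂ ≈ (-0.694, -0.713, -0.100); φ = arcsin(p_z) ≈ -5.74°, λ = atan2(p_y, p_x) ≈ -134.19°.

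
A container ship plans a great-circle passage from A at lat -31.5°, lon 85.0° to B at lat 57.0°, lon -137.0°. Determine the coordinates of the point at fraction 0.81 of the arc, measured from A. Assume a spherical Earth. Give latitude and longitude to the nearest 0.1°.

Write both endpoints as unit vectors p₁, p₂ with components (cos φ cos λ, cos φ sin λ, sin φ).
The central angle between the endpoints is δ = arccos(p₁·p₂) ≈ 2.471 rad (141.6°).
Interpolate at f = 0.81 with slerp weights a = sin((1−f)δ)/sin δ ≈ 0.728, b = sin(fδ)/sin δ ≈ 1.462.
p = a·p₁ + b·p₂ ≈ (-0.528, 0.075, 0.846); φ = arcsin(p_z) ≈ 57.76°, λ = atan2(p_y, p_x) ≈ 171.90°.

≈ lat 57.8°, lon 171.9°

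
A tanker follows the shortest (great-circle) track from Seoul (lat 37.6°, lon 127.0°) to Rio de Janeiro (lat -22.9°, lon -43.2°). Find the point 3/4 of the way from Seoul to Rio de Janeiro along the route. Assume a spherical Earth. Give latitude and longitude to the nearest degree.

≈ lat 14°, lon -25°

Write both endpoints as unit vectors p₁, p₂ with components (cos φ cos λ, cos φ sin λ, sin φ).
The central angle between the endpoints is δ = arccos(p₁·p₂) ≈ 2.846 rad (163.1°).
Interpolate at f = 3/4 with slerp weights a = sin((1−f)δ)/sin δ ≈ 2.241, b = sin(fδ)/sin δ ≈ 2.901.
p = a·p₁ + b·p₂ ≈ (0.880, -0.411, 0.238); φ = arcsin(p_z) ≈ 13.80°, λ = atan2(p_y, p_x) ≈ -25.07°.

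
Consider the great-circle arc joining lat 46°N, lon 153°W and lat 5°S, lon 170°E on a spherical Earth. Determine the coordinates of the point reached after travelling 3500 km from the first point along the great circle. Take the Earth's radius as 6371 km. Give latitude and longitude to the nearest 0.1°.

≈ lat 20.5°N, lon 175.5°W

The haversine formula gives a central angle δ ≈ 1.059 rad (60.7°) between the endpoints. The total great-circle distance is δ·R ≈ 1.059 × 6371 ≈ 6745 km, so the target fraction is f = 3500/6745 ≈ 0.519.
Interpolate at f ≈ 0.519 with slerp weights a = sin((1−f)δ)/sin δ ≈ 0.559, b = sin(fδ)/sin δ ≈ 0.599.
p = a·p₁ + b·p₂ ≈ (-0.934, -0.073, 0.350); φ = arcsin(p_z) ≈ 20.50°, λ = atan2(p_y, p_x) ≈ -175.54°.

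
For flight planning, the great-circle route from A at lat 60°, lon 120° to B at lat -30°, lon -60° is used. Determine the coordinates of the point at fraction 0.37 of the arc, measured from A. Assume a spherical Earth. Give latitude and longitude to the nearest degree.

≈ lat 65°, lon -60°

Convert each endpoint to a unit vector on the sphere (x = cos φ cos λ, y = cos φ sin λ, z = sin φ).
The central angle between the endpoints is δ = arccos(p₁·p₂) ≈ 2.618 rad (150.0°).
Interpolate at f = 0.37 with slerp weights a = sin((1−f)δ)/sin δ ≈ 1.994, b = sin(fδ)/sin δ ≈ 1.648.
p = a·p₁ + b·p₂ ≈ (0.215, -0.373, 0.903); φ = arcsin(p_z) ≈ 64.50°, λ = atan2(p_y, p_x) ≈ -60.00°.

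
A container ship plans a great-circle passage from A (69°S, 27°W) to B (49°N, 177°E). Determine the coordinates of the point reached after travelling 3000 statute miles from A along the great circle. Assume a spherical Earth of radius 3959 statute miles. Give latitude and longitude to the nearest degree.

Convert each endpoint to a unit vector on the sphere (x = cos φ cos λ, y = cos φ sin λ, z = sin φ).
The central angle between the endpoints is δ = arccos(p₁·p₂) ≈ 2.737 rad (156.8°). The total great-circle distance is δ·R ≈ 2.737 × 3959 ≈ 10837 mi, so the target fraction is f = 3000/10837 ≈ 0.277.
Interpolate at f ≈ 0.277 with slerp weights a = sin((1−f)δ)/sin δ ≈ 2.333, b = sin(fδ)/sin δ ≈ 1.747.
p = a·p₁ + b·p₂ ≈ (-0.400, -0.320, -0.859); φ = arcsin(p_z) ≈ -59.22°, λ = atan2(p_y, p_x) ≈ -141.37°.

≈ (59°S, 141°W)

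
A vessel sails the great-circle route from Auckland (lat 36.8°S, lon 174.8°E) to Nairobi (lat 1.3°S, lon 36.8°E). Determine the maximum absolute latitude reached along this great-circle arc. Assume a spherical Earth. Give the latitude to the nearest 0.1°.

≈ 48.8°S

The great circle lies in the plane with unit normal n̂ = (p₁ × p₂)/|p₁ × p₂|.
Here n̂_z ≈ -0.658; the vertex latitude is φ_max = arccos|n̂_z| ≈ 48.8°.
Check via Clairaut: cos φ_max = |cos φ₁| · sin C = cos(36.8°)·sin(124.7°) ≈ 0.658, again giving ≈ 48.8°.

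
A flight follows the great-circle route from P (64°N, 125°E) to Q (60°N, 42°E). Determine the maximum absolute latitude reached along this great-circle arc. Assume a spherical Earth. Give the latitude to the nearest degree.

The great circle lies in the plane with unit normal n̂ = (p₁ × p₂)/|p₁ × p₂|.
Here n̂_z ≈ -0.367; the vertex latitude is φ_max = arccos|n̂_z| ≈ 68.5°.
Check via Clairaut: cos φ_max = |cos φ₁| · sin C = cos(64.0°)·sin(56.8°) ≈ 0.367, again giving ≈ 68.5°.

≈ 68°N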